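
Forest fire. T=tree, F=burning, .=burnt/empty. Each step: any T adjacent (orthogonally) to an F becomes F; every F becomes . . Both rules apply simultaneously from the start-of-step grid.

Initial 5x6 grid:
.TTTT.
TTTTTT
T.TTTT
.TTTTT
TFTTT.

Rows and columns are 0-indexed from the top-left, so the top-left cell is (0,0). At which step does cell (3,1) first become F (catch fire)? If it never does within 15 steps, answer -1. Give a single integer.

Step 1: cell (3,1)='F' (+3 fires, +1 burnt)
  -> target ignites at step 1
Step 2: cell (3,1)='.' (+2 fires, +3 burnt)
Step 3: cell (3,1)='.' (+3 fires, +2 burnt)
Step 4: cell (3,1)='.' (+3 fires, +3 burnt)
Step 5: cell (3,1)='.' (+5 fires, +3 burnt)
Step 6: cell (3,1)='.' (+5 fires, +5 burnt)
Step 7: cell (3,1)='.' (+3 fires, +5 burnt)
Step 8: cell (3,1)='.' (+0 fires, +3 burnt)
  fire out at step 8

1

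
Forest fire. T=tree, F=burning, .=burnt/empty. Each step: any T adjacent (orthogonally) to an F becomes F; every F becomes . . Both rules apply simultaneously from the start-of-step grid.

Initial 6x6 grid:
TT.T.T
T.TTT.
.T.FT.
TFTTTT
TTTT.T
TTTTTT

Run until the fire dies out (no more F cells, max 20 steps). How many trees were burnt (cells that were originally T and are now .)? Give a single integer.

Answer: 22

Derivation:
Step 1: +7 fires, +2 burnt (F count now 7)
Step 2: +8 fires, +7 burnt (F count now 8)
Step 3: +4 fires, +8 burnt (F count now 4)
Step 4: +2 fires, +4 burnt (F count now 2)
Step 5: +1 fires, +2 burnt (F count now 1)
Step 6: +0 fires, +1 burnt (F count now 0)
Fire out after step 6
Initially T: 26, now '.': 32
Total burnt (originally-T cells now '.'): 22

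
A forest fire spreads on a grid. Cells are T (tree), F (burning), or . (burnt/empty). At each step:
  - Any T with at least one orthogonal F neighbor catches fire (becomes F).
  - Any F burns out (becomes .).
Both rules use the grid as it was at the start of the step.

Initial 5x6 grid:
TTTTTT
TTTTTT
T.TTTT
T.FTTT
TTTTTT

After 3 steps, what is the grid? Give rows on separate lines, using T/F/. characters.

Step 1: 3 trees catch fire, 1 burn out
  TTTTTT
  TTTTTT
  T.FTTT
  T..FTT
  TTFTTT
Step 2: 5 trees catch fire, 3 burn out
  TTTTTT
  TTFTTT
  T..FTT
  T...FT
  TF.FTT
Step 3: 7 trees catch fire, 5 burn out
  TTFTTT
  TF.FTT
  T...FT
  T....F
  F...FT

TTFTTT
TF.FTT
T...FT
T....F
F...FT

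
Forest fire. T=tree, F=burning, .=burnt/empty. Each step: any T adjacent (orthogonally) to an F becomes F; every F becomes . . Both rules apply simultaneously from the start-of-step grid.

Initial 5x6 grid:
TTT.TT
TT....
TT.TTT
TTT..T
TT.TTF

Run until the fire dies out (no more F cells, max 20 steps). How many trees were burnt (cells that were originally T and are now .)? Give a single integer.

Answer: 6

Derivation:
Step 1: +2 fires, +1 burnt (F count now 2)
Step 2: +2 fires, +2 burnt (F count now 2)
Step 3: +1 fires, +2 burnt (F count now 1)
Step 4: +1 fires, +1 burnt (F count now 1)
Step 5: +0 fires, +1 burnt (F count now 0)
Fire out after step 5
Initially T: 20, now '.': 16
Total burnt (originally-T cells now '.'): 6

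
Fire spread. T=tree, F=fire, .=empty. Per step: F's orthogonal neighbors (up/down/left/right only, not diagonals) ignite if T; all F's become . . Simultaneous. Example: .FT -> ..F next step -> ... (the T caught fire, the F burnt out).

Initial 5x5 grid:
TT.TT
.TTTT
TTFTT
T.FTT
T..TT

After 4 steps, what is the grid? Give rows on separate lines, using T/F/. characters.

Step 1: 4 trees catch fire, 2 burn out
  TT.TT
  .TFTT
  TF.FT
  T..FT
  T..TT
Step 2: 6 trees catch fire, 4 burn out
  TT.TT
  .F.FT
  F...F
  T...F
  T..FT
Step 3: 5 trees catch fire, 6 burn out
  TF.FT
  ....F
  .....
  F....
  T...F
Step 4: 3 trees catch fire, 5 burn out
  F...F
  .....
  .....
  .....
  F....

F...F
.....
.....
.....
F....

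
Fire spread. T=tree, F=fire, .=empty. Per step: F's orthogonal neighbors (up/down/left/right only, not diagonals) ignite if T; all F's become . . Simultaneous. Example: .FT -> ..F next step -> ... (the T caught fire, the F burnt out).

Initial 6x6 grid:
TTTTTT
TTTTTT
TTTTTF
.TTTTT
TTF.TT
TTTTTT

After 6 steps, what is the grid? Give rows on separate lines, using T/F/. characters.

Step 1: 6 trees catch fire, 2 burn out
  TTTTTT
  TTTTTF
  TTTTF.
  .TFTTF
  TF..TT
  TTFTTT
Step 2: 11 trees catch fire, 6 burn out
  TTTTTF
  TTTTF.
  TTFF..
  .F.FF.
  F...TF
  TF.FTT
Step 3: 8 trees catch fire, 11 burn out
  TTTTF.
  TTFF..
  TF....
  ......
  ....F.
  F...FF
Step 4: 4 trees catch fire, 8 burn out
  TTFF..
  TF....
  F.....
  ......
  ......
  ......
Step 5: 2 trees catch fire, 4 burn out
  TF....
  F.....
  ......
  ......
  ......
  ......
Step 6: 1 trees catch fire, 2 burn out
  F.....
  ......
  ......
  ......
  ......
  ......

F.....
......
......
......
......
......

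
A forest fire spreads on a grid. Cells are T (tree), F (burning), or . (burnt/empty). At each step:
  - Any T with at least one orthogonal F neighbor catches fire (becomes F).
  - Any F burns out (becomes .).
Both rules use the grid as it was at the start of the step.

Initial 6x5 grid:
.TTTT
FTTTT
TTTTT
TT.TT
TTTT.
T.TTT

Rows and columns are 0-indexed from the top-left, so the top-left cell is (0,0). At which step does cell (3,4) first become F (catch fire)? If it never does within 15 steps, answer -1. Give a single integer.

Step 1: cell (3,4)='T' (+2 fires, +1 burnt)
Step 2: cell (3,4)='T' (+4 fires, +2 burnt)
Step 3: cell (3,4)='T' (+5 fires, +4 burnt)
Step 4: cell (3,4)='T' (+5 fires, +5 burnt)
Step 5: cell (3,4)='T' (+4 fires, +5 burnt)
Step 6: cell (3,4)='F' (+3 fires, +4 burnt)
  -> target ignites at step 6
Step 7: cell (3,4)='.' (+1 fires, +3 burnt)
Step 8: cell (3,4)='.' (+1 fires, +1 burnt)
Step 9: cell (3,4)='.' (+0 fires, +1 burnt)
  fire out at step 9

6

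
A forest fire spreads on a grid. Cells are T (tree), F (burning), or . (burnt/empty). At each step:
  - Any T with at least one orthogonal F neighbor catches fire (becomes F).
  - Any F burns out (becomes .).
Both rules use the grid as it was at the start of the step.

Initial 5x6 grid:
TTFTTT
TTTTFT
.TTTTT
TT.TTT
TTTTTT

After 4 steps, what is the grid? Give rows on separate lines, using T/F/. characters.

Step 1: 7 trees catch fire, 2 burn out
  TF.FFT
  TTFF.F
  .TTTFT
  TT.TTT
  TTTTTT
Step 2: 7 trees catch fire, 7 burn out
  F....F
  TF....
  .TFF.F
  TT.TFT
  TTTTTT
Step 3: 5 trees catch fire, 7 burn out
  ......
  F.....
  .F....
  TT.F.F
  TTTTFT
Step 4: 3 trees catch fire, 5 burn out
  ......
  ......
  ......
  TF....
  TTTF.F

......
......
......
TF....
TTTF.F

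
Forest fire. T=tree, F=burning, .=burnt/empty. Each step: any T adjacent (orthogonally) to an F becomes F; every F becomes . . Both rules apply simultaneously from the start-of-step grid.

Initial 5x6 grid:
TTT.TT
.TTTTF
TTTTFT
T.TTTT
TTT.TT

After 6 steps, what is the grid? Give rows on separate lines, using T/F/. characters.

Step 1: 5 trees catch fire, 2 burn out
  TTT.TF
  .TTTF.
  TTTF.F
  T.TTFT
  TTT.TT
Step 2: 6 trees catch fire, 5 burn out
  TTT.F.
  .TTF..
  TTF...
  T.TF.F
  TTT.FT
Step 3: 4 trees catch fire, 6 burn out
  TTT...
  .TF...
  TF....
  T.F...
  TTT..F
Step 4: 4 trees catch fire, 4 burn out
  TTF...
  .F....
  F.....
  T.....
  TTF...
Step 5: 3 trees catch fire, 4 burn out
  TF....
  ......
  ......
  F.....
  TF....
Step 6: 2 trees catch fire, 3 burn out
  F.....
  ......
  ......
  ......
  F.....

F.....
......
......
......
F.....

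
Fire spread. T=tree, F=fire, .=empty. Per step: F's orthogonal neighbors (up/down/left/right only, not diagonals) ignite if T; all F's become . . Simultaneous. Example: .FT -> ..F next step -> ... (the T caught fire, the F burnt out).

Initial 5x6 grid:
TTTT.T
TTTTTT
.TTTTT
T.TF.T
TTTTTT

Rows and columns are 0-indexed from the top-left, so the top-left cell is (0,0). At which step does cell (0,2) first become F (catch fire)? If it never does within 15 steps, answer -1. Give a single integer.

Step 1: cell (0,2)='T' (+3 fires, +1 burnt)
Step 2: cell (0,2)='T' (+5 fires, +3 burnt)
Step 3: cell (0,2)='T' (+7 fires, +5 burnt)
Step 4: cell (0,2)='F' (+5 fires, +7 burnt)
  -> target ignites at step 4
Step 5: cell (0,2)='.' (+4 fires, +5 burnt)
Step 6: cell (0,2)='.' (+1 fires, +4 burnt)
Step 7: cell (0,2)='.' (+0 fires, +1 burnt)
  fire out at step 7

4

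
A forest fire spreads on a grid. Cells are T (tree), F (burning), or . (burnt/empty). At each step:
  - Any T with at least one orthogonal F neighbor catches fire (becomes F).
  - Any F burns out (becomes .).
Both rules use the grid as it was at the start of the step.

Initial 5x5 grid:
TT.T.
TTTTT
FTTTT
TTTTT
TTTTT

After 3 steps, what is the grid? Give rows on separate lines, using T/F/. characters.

Step 1: 3 trees catch fire, 1 burn out
  TT.T.
  FTTTT
  .FTTT
  FTTTT
  TTTTT
Step 2: 5 trees catch fire, 3 burn out
  FT.T.
  .FTTT
  ..FTT
  .FTTT
  FTTTT
Step 3: 5 trees catch fire, 5 burn out
  .F.T.
  ..FTT
  ...FT
  ..FTT
  .FTTT

.F.T.
..FTT
...FT
..FTT
.FTTT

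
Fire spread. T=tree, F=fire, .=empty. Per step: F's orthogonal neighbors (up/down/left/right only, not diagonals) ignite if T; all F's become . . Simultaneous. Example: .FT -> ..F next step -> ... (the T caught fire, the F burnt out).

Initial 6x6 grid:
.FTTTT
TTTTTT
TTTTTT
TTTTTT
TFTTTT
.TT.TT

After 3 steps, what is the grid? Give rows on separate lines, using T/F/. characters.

Step 1: 6 trees catch fire, 2 burn out
  ..FTTT
  TFTTTT
  TTTTTT
  TFTTTT
  F.FTTT
  .FT.TT
Step 2: 8 trees catch fire, 6 burn out
  ...FTT
  F.FTTT
  TFTTTT
  F.FTTT
  ...FTT
  ..F.TT
Step 3: 6 trees catch fire, 8 burn out
  ....FT
  ...FTT
  F.FTTT
  ...FTT
  ....FT
  ....TT

....FT
...FTT
F.FTTT
...FTT
....FT
....TT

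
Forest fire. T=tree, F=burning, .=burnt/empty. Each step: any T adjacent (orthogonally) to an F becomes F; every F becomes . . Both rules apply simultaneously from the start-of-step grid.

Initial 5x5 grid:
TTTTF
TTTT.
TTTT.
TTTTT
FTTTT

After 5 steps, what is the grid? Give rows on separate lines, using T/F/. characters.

Step 1: 3 trees catch fire, 2 burn out
  TTTF.
  TTTT.
  TTTT.
  FTTTT
  .FTTT
Step 2: 5 trees catch fire, 3 burn out
  TTF..
  TTTF.
  FTTT.
  .FTTT
  ..FTT
Step 3: 7 trees catch fire, 5 burn out
  TF...
  FTF..
  .FTF.
  ..FTT
  ...FT
Step 4: 5 trees catch fire, 7 burn out
  F....
  .F...
  ..F..
  ...FT
  ....F
Step 5: 1 trees catch fire, 5 burn out
  .....
  .....
  .....
  ....F
  .....

.....
.....
.....
....F
.....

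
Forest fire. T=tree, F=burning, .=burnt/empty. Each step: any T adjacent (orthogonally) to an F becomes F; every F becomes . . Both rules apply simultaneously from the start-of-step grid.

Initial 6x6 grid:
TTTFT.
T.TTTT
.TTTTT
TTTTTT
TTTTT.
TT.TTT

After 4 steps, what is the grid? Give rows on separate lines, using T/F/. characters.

Step 1: 3 trees catch fire, 1 burn out
  TTF.F.
  T.TFTT
  .TTTTT
  TTTTTT
  TTTTT.
  TT.TTT
Step 2: 4 trees catch fire, 3 burn out
  TF....
  T.F.FT
  .TTFTT
  TTTTTT
  TTTTT.
  TT.TTT
Step 3: 5 trees catch fire, 4 burn out
  F.....
  T....F
  .TF.FT
  TTTFTT
  TTTTT.
  TT.TTT
Step 4: 6 trees catch fire, 5 burn out
  ......
  F.....
  .F...F
  TTF.FT
  TTTFT.
  TT.TTT

......
F.....
.F...F
TTF.FT
TTTFT.
TT.TTT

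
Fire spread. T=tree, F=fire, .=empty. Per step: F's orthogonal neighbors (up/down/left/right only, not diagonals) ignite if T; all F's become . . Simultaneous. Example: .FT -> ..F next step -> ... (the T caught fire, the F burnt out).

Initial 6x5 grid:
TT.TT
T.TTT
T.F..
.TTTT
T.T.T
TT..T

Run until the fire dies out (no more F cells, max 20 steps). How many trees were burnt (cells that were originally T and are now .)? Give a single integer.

Step 1: +2 fires, +1 burnt (F count now 2)
Step 2: +4 fires, +2 burnt (F count now 4)
Step 3: +3 fires, +4 burnt (F count now 3)
Step 4: +2 fires, +3 burnt (F count now 2)
Step 5: +1 fires, +2 burnt (F count now 1)
Step 6: +0 fires, +1 burnt (F count now 0)
Fire out after step 6
Initially T: 19, now '.': 23
Total burnt (originally-T cells now '.'): 12

Answer: 12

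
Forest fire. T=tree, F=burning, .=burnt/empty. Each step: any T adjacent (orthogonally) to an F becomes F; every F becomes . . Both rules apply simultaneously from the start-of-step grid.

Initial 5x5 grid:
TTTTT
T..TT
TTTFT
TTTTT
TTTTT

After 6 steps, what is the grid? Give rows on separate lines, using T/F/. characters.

Step 1: 4 trees catch fire, 1 burn out
  TTTTT
  T..FT
  TTF.F
  TTTFT
  TTTTT
Step 2: 6 trees catch fire, 4 burn out
  TTTFT
  T...F
  TF...
  TTF.F
  TTTFT
Step 3: 6 trees catch fire, 6 burn out
  TTF.F
  T....
  F....
  TF...
  TTF.F
Step 4: 4 trees catch fire, 6 burn out
  TF...
  F....
  .....
  F....
  TF...
Step 5: 2 trees catch fire, 4 burn out
  F....
  .....
  .....
  .....
  F....
Step 6: 0 trees catch fire, 2 burn out
  .....
  .....
  .....
  .....
  .....

.....
.....
.....
.....
.....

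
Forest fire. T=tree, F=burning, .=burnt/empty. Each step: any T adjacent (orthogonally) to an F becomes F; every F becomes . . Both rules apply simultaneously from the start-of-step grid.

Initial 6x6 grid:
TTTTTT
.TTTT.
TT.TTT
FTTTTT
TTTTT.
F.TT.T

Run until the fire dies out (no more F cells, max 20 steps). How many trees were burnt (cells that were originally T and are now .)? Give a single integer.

Step 1: +3 fires, +2 burnt (F count now 3)
Step 2: +3 fires, +3 burnt (F count now 3)
Step 3: +3 fires, +3 burnt (F count now 3)
Step 4: +6 fires, +3 burnt (F count now 6)
Step 5: +7 fires, +6 burnt (F count now 7)
Step 6: +3 fires, +7 burnt (F count now 3)
Step 7: +1 fires, +3 burnt (F count now 1)
Step 8: +1 fires, +1 burnt (F count now 1)
Step 9: +0 fires, +1 burnt (F count now 0)
Fire out after step 9
Initially T: 28, now '.': 35
Total burnt (originally-T cells now '.'): 27

Answer: 27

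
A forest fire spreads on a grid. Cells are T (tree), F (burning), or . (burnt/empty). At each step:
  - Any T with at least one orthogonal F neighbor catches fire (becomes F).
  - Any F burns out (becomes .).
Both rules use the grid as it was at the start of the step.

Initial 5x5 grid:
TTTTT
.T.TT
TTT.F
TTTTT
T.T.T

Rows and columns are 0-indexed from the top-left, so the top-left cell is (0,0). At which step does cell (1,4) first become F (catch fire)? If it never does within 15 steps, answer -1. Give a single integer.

Step 1: cell (1,4)='F' (+2 fires, +1 burnt)
  -> target ignites at step 1
Step 2: cell (1,4)='.' (+4 fires, +2 burnt)
Step 3: cell (1,4)='.' (+2 fires, +4 burnt)
Step 4: cell (1,4)='.' (+4 fires, +2 burnt)
Step 5: cell (1,4)='.' (+3 fires, +4 burnt)
Step 6: cell (1,4)='.' (+4 fires, +3 burnt)
Step 7: cell (1,4)='.' (+0 fires, +4 burnt)
  fire out at step 7

1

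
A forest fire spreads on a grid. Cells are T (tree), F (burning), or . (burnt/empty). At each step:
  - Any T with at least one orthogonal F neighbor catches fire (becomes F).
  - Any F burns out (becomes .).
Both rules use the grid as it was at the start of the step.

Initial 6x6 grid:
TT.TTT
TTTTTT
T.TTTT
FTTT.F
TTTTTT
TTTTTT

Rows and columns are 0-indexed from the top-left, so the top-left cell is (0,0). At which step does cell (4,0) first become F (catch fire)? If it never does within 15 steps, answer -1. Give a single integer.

Step 1: cell (4,0)='F' (+5 fires, +2 burnt)
  -> target ignites at step 1
Step 2: cell (4,0)='.' (+8 fires, +5 burnt)
Step 3: cell (4,0)='.' (+11 fires, +8 burnt)
Step 4: cell (4,0)='.' (+6 fires, +11 burnt)
Step 5: cell (4,0)='.' (+1 fires, +6 burnt)
Step 6: cell (4,0)='.' (+0 fires, +1 burnt)
  fire out at step 6

1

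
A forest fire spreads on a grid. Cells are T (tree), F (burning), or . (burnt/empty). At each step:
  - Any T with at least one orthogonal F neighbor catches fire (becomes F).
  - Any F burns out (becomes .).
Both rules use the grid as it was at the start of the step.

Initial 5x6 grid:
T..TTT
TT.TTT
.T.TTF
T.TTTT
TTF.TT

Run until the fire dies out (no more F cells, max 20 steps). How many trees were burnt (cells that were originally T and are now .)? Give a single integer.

Answer: 17

Derivation:
Step 1: +5 fires, +2 burnt (F count now 5)
Step 2: +7 fires, +5 burnt (F count now 7)
Step 3: +4 fires, +7 burnt (F count now 4)
Step 4: +1 fires, +4 burnt (F count now 1)
Step 5: +0 fires, +1 burnt (F count now 0)
Fire out after step 5
Initially T: 21, now '.': 26
Total burnt (originally-T cells now '.'): 17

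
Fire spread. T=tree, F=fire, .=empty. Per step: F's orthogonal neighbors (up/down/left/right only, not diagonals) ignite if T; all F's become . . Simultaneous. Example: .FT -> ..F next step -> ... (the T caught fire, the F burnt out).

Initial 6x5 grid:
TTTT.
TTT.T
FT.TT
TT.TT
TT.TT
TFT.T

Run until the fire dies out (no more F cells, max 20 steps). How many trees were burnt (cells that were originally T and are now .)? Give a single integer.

Answer: 14

Derivation:
Step 1: +6 fires, +2 burnt (F count now 6)
Step 2: +4 fires, +6 burnt (F count now 4)
Step 3: +2 fires, +4 burnt (F count now 2)
Step 4: +1 fires, +2 burnt (F count now 1)
Step 5: +1 fires, +1 burnt (F count now 1)
Step 6: +0 fires, +1 burnt (F count now 0)
Fire out after step 6
Initially T: 22, now '.': 22
Total burnt (originally-T cells now '.'): 14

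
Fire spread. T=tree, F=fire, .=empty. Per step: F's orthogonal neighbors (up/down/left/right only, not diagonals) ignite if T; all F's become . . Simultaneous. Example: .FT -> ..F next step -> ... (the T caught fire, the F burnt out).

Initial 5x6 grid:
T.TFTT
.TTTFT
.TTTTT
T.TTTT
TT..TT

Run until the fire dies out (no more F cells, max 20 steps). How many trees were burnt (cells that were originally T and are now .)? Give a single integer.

Step 1: +5 fires, +2 burnt (F count now 5)
Step 2: +5 fires, +5 burnt (F count now 5)
Step 3: +5 fires, +5 burnt (F count now 5)
Step 4: +3 fires, +5 burnt (F count now 3)
Step 5: +0 fires, +3 burnt (F count now 0)
Fire out after step 5
Initially T: 22, now '.': 26
Total burnt (originally-T cells now '.'): 18

Answer: 18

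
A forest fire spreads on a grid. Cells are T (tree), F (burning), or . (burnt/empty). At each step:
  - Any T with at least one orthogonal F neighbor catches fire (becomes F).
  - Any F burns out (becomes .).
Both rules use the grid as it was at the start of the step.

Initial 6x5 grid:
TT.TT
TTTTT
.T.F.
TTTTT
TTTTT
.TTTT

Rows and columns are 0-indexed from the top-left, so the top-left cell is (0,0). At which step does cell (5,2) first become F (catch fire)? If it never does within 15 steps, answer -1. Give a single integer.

Step 1: cell (5,2)='T' (+2 fires, +1 burnt)
Step 2: cell (5,2)='T' (+6 fires, +2 burnt)
Step 3: cell (5,2)='T' (+6 fires, +6 burnt)
Step 4: cell (5,2)='F' (+7 fires, +6 burnt)
  -> target ignites at step 4
Step 5: cell (5,2)='.' (+3 fires, +7 burnt)
Step 6: cell (5,2)='.' (+0 fires, +3 burnt)
  fire out at step 6

4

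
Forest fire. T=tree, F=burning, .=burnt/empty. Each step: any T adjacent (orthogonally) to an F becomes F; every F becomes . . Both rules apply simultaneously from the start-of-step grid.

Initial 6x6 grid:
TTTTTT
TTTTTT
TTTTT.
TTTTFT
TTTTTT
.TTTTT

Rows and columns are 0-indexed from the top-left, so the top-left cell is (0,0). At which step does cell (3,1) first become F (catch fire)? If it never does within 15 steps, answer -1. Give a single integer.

Step 1: cell (3,1)='T' (+4 fires, +1 burnt)
Step 2: cell (3,1)='T' (+6 fires, +4 burnt)
Step 3: cell (3,1)='F' (+8 fires, +6 burnt)
  -> target ignites at step 3
Step 4: cell (3,1)='.' (+7 fires, +8 burnt)
Step 5: cell (3,1)='.' (+5 fires, +7 burnt)
Step 6: cell (3,1)='.' (+2 fires, +5 burnt)
Step 7: cell (3,1)='.' (+1 fires, +2 burnt)
Step 8: cell (3,1)='.' (+0 fires, +1 burnt)
  fire out at step 8

3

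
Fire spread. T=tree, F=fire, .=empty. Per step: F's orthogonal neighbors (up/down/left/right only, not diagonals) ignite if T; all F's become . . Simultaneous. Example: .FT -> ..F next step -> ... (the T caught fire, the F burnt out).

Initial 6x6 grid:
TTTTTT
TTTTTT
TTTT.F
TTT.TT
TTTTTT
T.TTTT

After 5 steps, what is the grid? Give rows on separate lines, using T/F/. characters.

Step 1: 2 trees catch fire, 1 burn out
  TTTTTT
  TTTTTF
  TTTT..
  TTT.TF
  TTTTTT
  T.TTTT
Step 2: 4 trees catch fire, 2 burn out
  TTTTTF
  TTTTF.
  TTTT..
  TTT.F.
  TTTTTF
  T.TTTT
Step 3: 4 trees catch fire, 4 burn out
  TTTTF.
  TTTF..
  TTTT..
  TTT...
  TTTTF.
  T.TTTF
Step 4: 5 trees catch fire, 4 burn out
  TTTF..
  TTF...
  TTTF..
  TTT...
  TTTF..
  T.TTF.
Step 5: 5 trees catch fire, 5 burn out
  TTF...
  TF....
  TTF...
  TTT...
  TTF...
  T.TF..

TTF...
TF....
TTF...
TTT...
TTF...
T.TF..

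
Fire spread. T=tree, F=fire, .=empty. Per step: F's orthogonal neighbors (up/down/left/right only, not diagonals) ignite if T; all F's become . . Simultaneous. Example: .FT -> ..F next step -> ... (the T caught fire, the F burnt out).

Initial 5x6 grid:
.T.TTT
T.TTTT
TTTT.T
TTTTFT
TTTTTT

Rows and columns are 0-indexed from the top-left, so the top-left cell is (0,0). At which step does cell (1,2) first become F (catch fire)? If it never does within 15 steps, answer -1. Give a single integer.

Step 1: cell (1,2)='T' (+3 fires, +1 burnt)
Step 2: cell (1,2)='T' (+5 fires, +3 burnt)
Step 3: cell (1,2)='T' (+5 fires, +5 burnt)
Step 4: cell (1,2)='F' (+7 fires, +5 burnt)
  -> target ignites at step 4
Step 5: cell (1,2)='.' (+3 fires, +7 burnt)
Step 6: cell (1,2)='.' (+1 fires, +3 burnt)
Step 7: cell (1,2)='.' (+0 fires, +1 burnt)
  fire out at step 7

4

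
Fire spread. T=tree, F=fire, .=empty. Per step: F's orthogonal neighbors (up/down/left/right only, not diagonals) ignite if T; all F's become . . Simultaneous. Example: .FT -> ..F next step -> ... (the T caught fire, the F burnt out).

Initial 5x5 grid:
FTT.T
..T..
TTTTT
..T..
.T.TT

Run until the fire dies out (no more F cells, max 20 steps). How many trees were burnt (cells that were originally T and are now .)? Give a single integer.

Step 1: +1 fires, +1 burnt (F count now 1)
Step 2: +1 fires, +1 burnt (F count now 1)
Step 3: +1 fires, +1 burnt (F count now 1)
Step 4: +1 fires, +1 burnt (F count now 1)
Step 5: +3 fires, +1 burnt (F count now 3)
Step 6: +2 fires, +3 burnt (F count now 2)
Step 7: +0 fires, +2 burnt (F count now 0)
Fire out after step 7
Initially T: 13, now '.': 21
Total burnt (originally-T cells now '.'): 9

Answer: 9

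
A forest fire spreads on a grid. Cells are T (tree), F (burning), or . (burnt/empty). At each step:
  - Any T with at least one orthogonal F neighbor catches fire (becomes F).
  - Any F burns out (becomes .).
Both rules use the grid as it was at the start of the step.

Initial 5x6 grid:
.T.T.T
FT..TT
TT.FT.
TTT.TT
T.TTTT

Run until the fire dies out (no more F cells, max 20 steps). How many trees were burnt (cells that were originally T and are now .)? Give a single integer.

Step 1: +3 fires, +2 burnt (F count now 3)
Step 2: +5 fires, +3 burnt (F count now 5)
Step 3: +5 fires, +5 burnt (F count now 5)
Step 4: +4 fires, +5 burnt (F count now 4)
Step 5: +1 fires, +4 burnt (F count now 1)
Step 6: +0 fires, +1 burnt (F count now 0)
Fire out after step 6
Initially T: 19, now '.': 29
Total burnt (originally-T cells now '.'): 18

Answer: 18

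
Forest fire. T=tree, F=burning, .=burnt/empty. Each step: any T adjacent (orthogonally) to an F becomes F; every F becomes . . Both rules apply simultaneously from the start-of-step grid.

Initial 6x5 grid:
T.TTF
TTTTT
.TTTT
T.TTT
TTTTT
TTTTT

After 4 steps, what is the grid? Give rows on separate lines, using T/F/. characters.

Step 1: 2 trees catch fire, 1 burn out
  T.TF.
  TTTTF
  .TTTT
  T.TTT
  TTTTT
  TTTTT
Step 2: 3 trees catch fire, 2 burn out
  T.F..
  TTTF.
  .TTTF
  T.TTT
  TTTTT
  TTTTT
Step 3: 3 trees catch fire, 3 burn out
  T....
  TTF..
  .TTF.
  T.TTF
  TTTTT
  TTTTT
Step 4: 4 trees catch fire, 3 burn out
  T....
  TF...
  .TF..
  T.TF.
  TTTTF
  TTTTT

T....
TF...
.TF..
T.TF.
TTTTF
TTTTT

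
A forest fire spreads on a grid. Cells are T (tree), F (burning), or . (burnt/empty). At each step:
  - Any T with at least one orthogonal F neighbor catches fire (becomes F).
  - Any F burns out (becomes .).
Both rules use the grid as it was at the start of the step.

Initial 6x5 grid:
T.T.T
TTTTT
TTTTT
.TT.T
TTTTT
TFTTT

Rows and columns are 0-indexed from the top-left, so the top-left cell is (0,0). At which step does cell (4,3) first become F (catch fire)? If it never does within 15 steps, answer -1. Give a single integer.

Step 1: cell (4,3)='T' (+3 fires, +1 burnt)
Step 2: cell (4,3)='T' (+4 fires, +3 burnt)
Step 3: cell (4,3)='F' (+4 fires, +4 burnt)
  -> target ignites at step 3
Step 4: cell (4,3)='.' (+4 fires, +4 burnt)
Step 5: cell (4,3)='.' (+4 fires, +4 burnt)
Step 6: cell (4,3)='.' (+4 fires, +4 burnt)
Step 7: cell (4,3)='.' (+1 fires, +4 burnt)
Step 8: cell (4,3)='.' (+1 fires, +1 burnt)
Step 9: cell (4,3)='.' (+0 fires, +1 burnt)
  fire out at step 9

3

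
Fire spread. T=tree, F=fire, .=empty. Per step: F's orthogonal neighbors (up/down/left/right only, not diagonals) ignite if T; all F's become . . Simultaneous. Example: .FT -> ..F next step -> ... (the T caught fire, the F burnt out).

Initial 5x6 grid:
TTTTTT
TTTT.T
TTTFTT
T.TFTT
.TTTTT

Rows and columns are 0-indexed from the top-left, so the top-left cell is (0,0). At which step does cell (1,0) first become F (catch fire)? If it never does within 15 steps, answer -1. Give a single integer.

Step 1: cell (1,0)='T' (+6 fires, +2 burnt)
Step 2: cell (1,0)='T' (+7 fires, +6 burnt)
Step 3: cell (1,0)='T' (+7 fires, +7 burnt)
Step 4: cell (1,0)='F' (+4 fires, +7 burnt)
  -> target ignites at step 4
Step 5: cell (1,0)='.' (+1 fires, +4 burnt)
Step 6: cell (1,0)='.' (+0 fires, +1 burnt)
  fire out at step 6

4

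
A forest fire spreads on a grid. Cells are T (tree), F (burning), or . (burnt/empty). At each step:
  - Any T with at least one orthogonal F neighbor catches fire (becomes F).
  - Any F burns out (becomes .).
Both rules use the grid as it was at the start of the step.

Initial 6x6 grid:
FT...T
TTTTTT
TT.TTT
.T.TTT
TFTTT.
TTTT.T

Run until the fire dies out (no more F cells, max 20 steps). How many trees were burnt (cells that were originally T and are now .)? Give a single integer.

Step 1: +6 fires, +2 burnt (F count now 6)
Step 2: +6 fires, +6 burnt (F count now 6)
Step 3: +4 fires, +6 burnt (F count now 4)
Step 4: +3 fires, +4 burnt (F count now 3)
Step 5: +3 fires, +3 burnt (F count now 3)
Step 6: +2 fires, +3 burnt (F count now 2)
Step 7: +1 fires, +2 burnt (F count now 1)
Step 8: +0 fires, +1 burnt (F count now 0)
Fire out after step 8
Initially T: 26, now '.': 35
Total burnt (originally-T cells now '.'): 25

Answer: 25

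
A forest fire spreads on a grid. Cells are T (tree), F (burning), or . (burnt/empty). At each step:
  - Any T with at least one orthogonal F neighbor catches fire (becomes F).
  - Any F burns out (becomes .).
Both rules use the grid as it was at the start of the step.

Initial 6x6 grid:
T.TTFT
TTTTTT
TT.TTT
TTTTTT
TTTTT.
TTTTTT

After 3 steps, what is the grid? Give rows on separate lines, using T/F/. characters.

Step 1: 3 trees catch fire, 1 burn out
  T.TF.F
  TTTTFT
  TT.TTT
  TTTTTT
  TTTTT.
  TTTTTT
Step 2: 4 trees catch fire, 3 burn out
  T.F...
  TTTF.F
  TT.TFT
  TTTTTT
  TTTTT.
  TTTTTT
Step 3: 4 trees catch fire, 4 burn out
  T.....
  TTF...
  TT.F.F
  TTTTFT
  TTTTT.
  TTTTTT

T.....
TTF...
TT.F.F
TTTTFT
TTTTT.
TTTTTT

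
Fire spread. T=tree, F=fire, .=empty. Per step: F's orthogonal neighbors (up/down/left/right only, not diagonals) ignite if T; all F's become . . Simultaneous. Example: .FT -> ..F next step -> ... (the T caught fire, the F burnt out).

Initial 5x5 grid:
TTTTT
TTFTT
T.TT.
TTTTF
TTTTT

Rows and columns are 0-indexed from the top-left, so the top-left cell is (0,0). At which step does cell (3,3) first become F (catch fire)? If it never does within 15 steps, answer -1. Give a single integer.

Step 1: cell (3,3)='F' (+6 fires, +2 burnt)
  -> target ignites at step 1
Step 2: cell (3,3)='.' (+7 fires, +6 burnt)
Step 3: cell (3,3)='.' (+5 fires, +7 burnt)
Step 4: cell (3,3)='.' (+2 fires, +5 burnt)
Step 5: cell (3,3)='.' (+1 fires, +2 burnt)
Step 6: cell (3,3)='.' (+0 fires, +1 burnt)
  fire out at step 6

1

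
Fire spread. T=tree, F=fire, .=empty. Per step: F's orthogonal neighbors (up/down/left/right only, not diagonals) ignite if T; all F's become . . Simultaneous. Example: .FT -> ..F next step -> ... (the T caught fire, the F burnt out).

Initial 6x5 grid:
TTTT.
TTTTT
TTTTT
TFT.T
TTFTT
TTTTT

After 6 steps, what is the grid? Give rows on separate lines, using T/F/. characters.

Step 1: 6 trees catch fire, 2 burn out
  TTTT.
  TTTTT
  TFTTT
  F.F.T
  TF.FT
  TTFTT
Step 2: 7 trees catch fire, 6 burn out
  TTTT.
  TFTTT
  F.FTT
  ....T
  F...F
  TF.FT
Step 3: 7 trees catch fire, 7 burn out
  TFTT.
  F.FTT
  ...FT
  ....F
  .....
  F...F
Step 4: 4 trees catch fire, 7 burn out
  F.FT.
  ...FT
  ....F
  .....
  .....
  .....
Step 5: 2 trees catch fire, 4 burn out
  ...F.
  ....F
  .....
  .....
  .....
  .....
Step 6: 0 trees catch fire, 2 burn out
  .....
  .....
  .....
  .....
  .....
  .....

.....
.....
.....
.....
.....
.....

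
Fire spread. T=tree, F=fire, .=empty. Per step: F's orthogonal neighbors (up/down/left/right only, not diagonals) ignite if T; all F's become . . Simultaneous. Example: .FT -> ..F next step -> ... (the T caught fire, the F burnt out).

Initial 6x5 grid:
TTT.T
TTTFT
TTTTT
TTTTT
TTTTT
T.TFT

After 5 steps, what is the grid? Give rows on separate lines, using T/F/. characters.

Step 1: 6 trees catch fire, 2 burn out
  TTT.T
  TTF.F
  TTTFT
  TTTTT
  TTTFT
  T.F.F
Step 2: 8 trees catch fire, 6 burn out
  TTF.F
  TF...
  TTF.F
  TTTFT
  TTF.F
  T....
Step 3: 6 trees catch fire, 8 burn out
  TF...
  F....
  TF...
  TTF.F
  TF...
  T....
Step 4: 4 trees catch fire, 6 burn out
  F....
  .....
  F....
  TF...
  F....
  T....
Step 5: 2 trees catch fire, 4 burn out
  .....
  .....
  .....
  F....
  .....
  F....

.....
.....
.....
F....
.....
F....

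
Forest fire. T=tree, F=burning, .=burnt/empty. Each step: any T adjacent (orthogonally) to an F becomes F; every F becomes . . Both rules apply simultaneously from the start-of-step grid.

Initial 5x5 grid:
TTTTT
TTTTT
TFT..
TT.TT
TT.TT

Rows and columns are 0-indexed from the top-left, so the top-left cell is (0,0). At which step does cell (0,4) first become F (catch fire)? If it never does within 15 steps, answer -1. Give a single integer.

Step 1: cell (0,4)='T' (+4 fires, +1 burnt)
Step 2: cell (0,4)='T' (+5 fires, +4 burnt)
Step 3: cell (0,4)='T' (+4 fires, +5 burnt)
Step 4: cell (0,4)='T' (+2 fires, +4 burnt)
Step 5: cell (0,4)='F' (+1 fires, +2 burnt)
  -> target ignites at step 5
Step 6: cell (0,4)='.' (+0 fires, +1 burnt)
  fire out at step 6

5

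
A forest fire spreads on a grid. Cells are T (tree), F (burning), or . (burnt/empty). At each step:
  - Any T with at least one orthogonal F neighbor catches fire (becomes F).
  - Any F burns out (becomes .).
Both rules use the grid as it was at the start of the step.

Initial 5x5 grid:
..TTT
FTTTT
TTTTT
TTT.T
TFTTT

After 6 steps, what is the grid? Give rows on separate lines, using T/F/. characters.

Step 1: 5 trees catch fire, 2 burn out
  ..TTT
  .FTTT
  FTTTT
  TFT.T
  F.FTT
Step 2: 5 trees catch fire, 5 burn out
  ..TTT
  ..FTT
  .FTTT
  F.F.T
  ...FT
Step 3: 4 trees catch fire, 5 burn out
  ..FTT
  ...FT
  ..FTT
  ....T
  ....F
Step 4: 4 trees catch fire, 4 burn out
  ...FT
  ....F
  ...FT
  ....F
  .....
Step 5: 2 trees catch fire, 4 burn out
  ....F
  .....
  ....F
  .....
  .....
Step 6: 0 trees catch fire, 2 burn out
  .....
  .....
  .....
  .....
  .....

.....
.....
.....
.....
.....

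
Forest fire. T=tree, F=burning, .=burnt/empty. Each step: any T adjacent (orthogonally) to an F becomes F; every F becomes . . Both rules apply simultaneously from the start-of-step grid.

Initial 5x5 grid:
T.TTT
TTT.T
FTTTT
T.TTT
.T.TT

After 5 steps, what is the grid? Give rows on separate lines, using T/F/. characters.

Step 1: 3 trees catch fire, 1 burn out
  T.TTT
  FTT.T
  .FTTT
  F.TTT
  .T.TT
Step 2: 3 trees catch fire, 3 burn out
  F.TTT
  .FT.T
  ..FTT
  ..TTT
  .T.TT
Step 3: 3 trees catch fire, 3 burn out
  ..TTT
  ..F.T
  ...FT
  ..FTT
  .T.TT
Step 4: 3 trees catch fire, 3 burn out
  ..FTT
  ....T
  ....F
  ...FT
  .T.TT
Step 5: 4 trees catch fire, 3 burn out
  ...FT
  ....F
  .....
  ....F
  .T.FT

...FT
....F
.....
....F
.T.FT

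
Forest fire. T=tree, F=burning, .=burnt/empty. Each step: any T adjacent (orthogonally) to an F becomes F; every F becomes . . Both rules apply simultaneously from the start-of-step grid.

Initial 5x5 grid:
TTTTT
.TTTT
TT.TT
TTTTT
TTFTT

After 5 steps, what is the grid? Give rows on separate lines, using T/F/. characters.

Step 1: 3 trees catch fire, 1 burn out
  TTTTT
  .TTTT
  TT.TT
  TTFTT
  TF.FT
Step 2: 4 trees catch fire, 3 burn out
  TTTTT
  .TTTT
  TT.TT
  TF.FT
  F...F
Step 3: 4 trees catch fire, 4 burn out
  TTTTT
  .TTTT
  TF.FT
  F...F
  .....
Step 4: 4 trees catch fire, 4 burn out
  TTTTT
  .FTFT
  F...F
  .....
  .....
Step 5: 4 trees catch fire, 4 burn out
  TFTFT
  ..F.F
  .....
  .....
  .....

TFTFT
..F.F
.....
.....
.....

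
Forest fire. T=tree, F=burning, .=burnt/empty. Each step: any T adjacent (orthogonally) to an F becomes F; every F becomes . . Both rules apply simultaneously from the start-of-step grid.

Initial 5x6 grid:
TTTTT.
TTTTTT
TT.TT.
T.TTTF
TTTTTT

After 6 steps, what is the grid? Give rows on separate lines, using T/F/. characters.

Step 1: 2 trees catch fire, 1 burn out
  TTTTT.
  TTTTTT
  TT.TT.
  T.TTF.
  TTTTTF
Step 2: 3 trees catch fire, 2 burn out
  TTTTT.
  TTTTTT
  TT.TF.
  T.TF..
  TTTTF.
Step 3: 4 trees catch fire, 3 burn out
  TTTTT.
  TTTTFT
  TT.F..
  T.F...
  TTTF..
Step 4: 4 trees catch fire, 4 burn out
  TTTTF.
  TTTF.F
  TT....
  T.....
  TTF...
Step 5: 3 trees catch fire, 4 burn out
  TTTF..
  TTF...
  TT....
  T.....
  TF....
Step 6: 3 trees catch fire, 3 burn out
  TTF...
  TF....
  TT....
  T.....
  F.....

TTF...
TF....
TT....
T.....
F.....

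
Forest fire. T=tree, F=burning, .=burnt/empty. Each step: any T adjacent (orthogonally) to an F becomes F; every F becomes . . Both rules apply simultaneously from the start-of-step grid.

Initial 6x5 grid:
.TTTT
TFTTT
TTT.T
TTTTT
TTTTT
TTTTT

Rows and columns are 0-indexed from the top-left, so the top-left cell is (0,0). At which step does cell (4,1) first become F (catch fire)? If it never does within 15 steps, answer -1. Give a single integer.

Step 1: cell (4,1)='T' (+4 fires, +1 burnt)
Step 2: cell (4,1)='T' (+5 fires, +4 burnt)
Step 3: cell (4,1)='F' (+5 fires, +5 burnt)
  -> target ignites at step 3
Step 4: cell (4,1)='.' (+6 fires, +5 burnt)
Step 5: cell (4,1)='.' (+4 fires, +6 burnt)
Step 6: cell (4,1)='.' (+2 fires, +4 burnt)
Step 7: cell (4,1)='.' (+1 fires, +2 burnt)
Step 8: cell (4,1)='.' (+0 fires, +1 burnt)
  fire out at step 8

3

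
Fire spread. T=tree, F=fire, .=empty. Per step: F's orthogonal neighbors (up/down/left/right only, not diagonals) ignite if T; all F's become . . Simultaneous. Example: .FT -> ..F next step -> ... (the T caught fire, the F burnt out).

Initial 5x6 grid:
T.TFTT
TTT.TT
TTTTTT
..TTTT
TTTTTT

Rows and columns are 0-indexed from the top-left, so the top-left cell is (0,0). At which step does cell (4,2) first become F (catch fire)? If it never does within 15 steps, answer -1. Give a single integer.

Step 1: cell (4,2)='T' (+2 fires, +1 burnt)
Step 2: cell (4,2)='T' (+3 fires, +2 burnt)
Step 3: cell (4,2)='T' (+4 fires, +3 burnt)
Step 4: cell (4,2)='T' (+6 fires, +4 burnt)
Step 5: cell (4,2)='F' (+6 fires, +6 burnt)
  -> target ignites at step 5
Step 6: cell (4,2)='.' (+3 fires, +6 burnt)
Step 7: cell (4,2)='.' (+1 fires, +3 burnt)
Step 8: cell (4,2)='.' (+0 fires, +1 burnt)
  fire out at step 8

5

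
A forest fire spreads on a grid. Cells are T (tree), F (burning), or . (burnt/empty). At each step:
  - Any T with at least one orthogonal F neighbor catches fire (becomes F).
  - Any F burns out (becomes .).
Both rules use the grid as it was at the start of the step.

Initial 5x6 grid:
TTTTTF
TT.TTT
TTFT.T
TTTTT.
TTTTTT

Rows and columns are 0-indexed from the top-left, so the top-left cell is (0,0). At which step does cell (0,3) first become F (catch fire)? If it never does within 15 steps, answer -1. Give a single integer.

Step 1: cell (0,3)='T' (+5 fires, +2 burnt)
Step 2: cell (0,3)='F' (+9 fires, +5 burnt)
  -> target ignites at step 2
Step 3: cell (0,3)='.' (+7 fires, +9 burnt)
Step 4: cell (0,3)='.' (+3 fires, +7 burnt)
Step 5: cell (0,3)='.' (+1 fires, +3 burnt)
Step 6: cell (0,3)='.' (+0 fires, +1 burnt)
  fire out at step 6

2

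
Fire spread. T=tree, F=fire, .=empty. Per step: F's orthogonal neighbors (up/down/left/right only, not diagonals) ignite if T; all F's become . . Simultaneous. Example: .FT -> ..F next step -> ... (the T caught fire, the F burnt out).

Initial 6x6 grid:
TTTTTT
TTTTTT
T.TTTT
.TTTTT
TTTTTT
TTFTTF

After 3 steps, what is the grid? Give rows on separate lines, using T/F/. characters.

Step 1: 5 trees catch fire, 2 burn out
  TTTTTT
  TTTTTT
  T.TTTT
  .TTTTT
  TTFTTF
  TF.FF.
Step 2: 6 trees catch fire, 5 burn out
  TTTTTT
  TTTTTT
  T.TTTT
  .TFTTF
  TF.FF.
  F.....
Step 3: 6 trees catch fire, 6 burn out
  TTTTTT
  TTTTTT
  T.FTTF
  .F.FF.
  F.....
  ......

TTTTTT
TTTTTT
T.FTTF
.F.FF.
F.....
......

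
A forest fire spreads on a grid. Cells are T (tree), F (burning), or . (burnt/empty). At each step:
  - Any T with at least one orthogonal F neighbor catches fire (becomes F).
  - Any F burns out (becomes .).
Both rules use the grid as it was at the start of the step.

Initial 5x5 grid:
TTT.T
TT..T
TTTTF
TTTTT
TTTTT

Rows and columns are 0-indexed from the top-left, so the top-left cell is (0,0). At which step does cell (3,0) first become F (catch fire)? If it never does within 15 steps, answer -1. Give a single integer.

Step 1: cell (3,0)='T' (+3 fires, +1 burnt)
Step 2: cell (3,0)='T' (+4 fires, +3 burnt)
Step 3: cell (3,0)='T' (+3 fires, +4 burnt)
Step 4: cell (3,0)='T' (+4 fires, +3 burnt)
Step 5: cell (3,0)='F' (+4 fires, +4 burnt)
  -> target ignites at step 5
Step 6: cell (3,0)='.' (+3 fires, +4 burnt)
Step 7: cell (3,0)='.' (+0 fires, +3 burnt)
  fire out at step 7

5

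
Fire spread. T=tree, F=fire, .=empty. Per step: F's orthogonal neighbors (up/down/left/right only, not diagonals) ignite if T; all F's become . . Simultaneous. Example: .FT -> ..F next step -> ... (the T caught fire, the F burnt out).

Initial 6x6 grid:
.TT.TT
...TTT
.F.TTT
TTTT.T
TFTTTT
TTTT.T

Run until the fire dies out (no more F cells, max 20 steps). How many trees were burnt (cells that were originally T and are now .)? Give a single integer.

Step 1: +4 fires, +2 burnt (F count now 4)
Step 2: +5 fires, +4 burnt (F count now 5)
Step 3: +3 fires, +5 burnt (F count now 3)
Step 4: +2 fires, +3 burnt (F count now 2)
Step 5: +4 fires, +2 burnt (F count now 4)
Step 6: +2 fires, +4 burnt (F count now 2)
Step 7: +2 fires, +2 burnt (F count now 2)
Step 8: +1 fires, +2 burnt (F count now 1)
Step 9: +0 fires, +1 burnt (F count now 0)
Fire out after step 9
Initially T: 25, now '.': 34
Total burnt (originally-T cells now '.'): 23

Answer: 23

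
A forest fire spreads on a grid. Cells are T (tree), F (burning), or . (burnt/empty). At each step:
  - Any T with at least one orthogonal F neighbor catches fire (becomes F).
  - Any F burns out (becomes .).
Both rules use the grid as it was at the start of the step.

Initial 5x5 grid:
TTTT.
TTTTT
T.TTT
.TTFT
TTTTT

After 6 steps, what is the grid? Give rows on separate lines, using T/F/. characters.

Step 1: 4 trees catch fire, 1 burn out
  TTTT.
  TTTTT
  T.TFT
  .TF.F
  TTTFT
Step 2: 6 trees catch fire, 4 burn out
  TTTT.
  TTTFT
  T.F.F
  .F...
  TTF.F
Step 3: 4 trees catch fire, 6 burn out
  TTTF.
  TTF.F
  T....
  .....
  TF...
Step 4: 3 trees catch fire, 4 burn out
  TTF..
  TF...
  T....
  .....
  F....
Step 5: 2 trees catch fire, 3 burn out
  TF...
  F....
  T....
  .....
  .....
Step 6: 2 trees catch fire, 2 burn out
  F....
  .....
  F....
  .....
  .....

F....
.....
F....
.....
.....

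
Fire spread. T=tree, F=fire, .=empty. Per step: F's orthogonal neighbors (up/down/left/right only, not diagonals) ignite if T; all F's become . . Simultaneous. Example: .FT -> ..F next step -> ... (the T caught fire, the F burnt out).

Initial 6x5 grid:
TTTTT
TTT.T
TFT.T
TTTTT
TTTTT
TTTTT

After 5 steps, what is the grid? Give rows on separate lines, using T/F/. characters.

Step 1: 4 trees catch fire, 1 burn out
  TTTTT
  TFT.T
  F.F.T
  TFTTT
  TTTTT
  TTTTT
Step 2: 6 trees catch fire, 4 burn out
  TFTTT
  F.F.T
  ....T
  F.FTT
  TFTTT
  TTTTT
Step 3: 6 trees catch fire, 6 burn out
  F.FTT
  ....T
  ....T
  ...FT
  F.FTT
  TFTTT
Step 4: 5 trees catch fire, 6 burn out
  ...FT
  ....T
  ....T
  ....F
  ...FT
  F.FTT
Step 5: 4 trees catch fire, 5 burn out
  ....F
  ....T
  ....F
  .....
  ....F
  ...FT

....F
....T
....F
.....
....F
...FT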